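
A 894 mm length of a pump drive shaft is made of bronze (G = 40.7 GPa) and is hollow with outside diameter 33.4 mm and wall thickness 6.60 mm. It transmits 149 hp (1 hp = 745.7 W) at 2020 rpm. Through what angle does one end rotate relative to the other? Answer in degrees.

6.25°

ω = 2π·2020/60 = 211.5 rad/s, so T = P/ω = 149×745.7 / 211.5 = 525.3 N·m.
J = π(d_o⁴ − d_i⁴)/32 = π(0.0334⁴ − 0.0202⁴)/32 = 1.058×10^-7 m⁴.
θ = T·L/(G·J) = 525.3 × 0.894 / (40.7×10⁹ × 1.058×10^-7) = 0.1090 rad.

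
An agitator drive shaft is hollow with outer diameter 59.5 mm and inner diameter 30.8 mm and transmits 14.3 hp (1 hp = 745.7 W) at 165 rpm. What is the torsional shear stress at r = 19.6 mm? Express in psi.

ω = 2π·165/60 = 17.28 rad/s, so T = P/ω = 14.3×745.7 / 17.28 = 617.1 N·m.
J = π(d_o⁴ − d_i⁴)/32 = π(0.0595⁴ − 0.0308⁴)/32 = 1.142×10^-6 m⁴.
Shear stress varies linearly with radius: τ = T·r/J = 617.1 × 0.0196 / 1.142×10^-6 = 1.059×10^7 Pa.

1540 psi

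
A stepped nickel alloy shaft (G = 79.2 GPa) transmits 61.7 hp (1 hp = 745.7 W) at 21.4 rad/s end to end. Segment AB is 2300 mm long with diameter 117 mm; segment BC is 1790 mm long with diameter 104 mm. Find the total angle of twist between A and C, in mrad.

7.62 mrad

ω = 21.4 rad/s, so T = P/ω = 61.7×745.7 / 21.40 = 2150 N·m.
J_AB = π(0.117)⁴/32 = 1.84×10^-5 m⁴; J_BC = π(0.104)⁴/32 = 1.15×10^-5 m⁴.
θ = (T/G)·Σ L_i/J_i = (2150/79.2×10⁹)·(2.30/1.84×10^-5 + 1.79/1.15×10^-5) = 7.625×10^-3 rad.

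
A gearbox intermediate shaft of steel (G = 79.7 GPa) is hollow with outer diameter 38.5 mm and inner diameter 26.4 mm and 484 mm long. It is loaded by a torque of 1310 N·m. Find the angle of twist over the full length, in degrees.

J = π(d_o⁴ − d_i⁴)/32 = π(0.0385⁴ − 0.0264⁴)/32 = 1.680×10^-7 m⁴.
θ = T·L/(G·J) = 1310 × 0.484 / (79.7×10⁹ × 1.680×10^-7) = 0.04735 rad.

2.71°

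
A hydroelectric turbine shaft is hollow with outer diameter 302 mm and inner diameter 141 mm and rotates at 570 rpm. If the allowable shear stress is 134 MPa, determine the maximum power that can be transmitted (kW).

41200 kW

J = π(d_o⁴ − d_i⁴)/32 = π(0.302⁴ − 0.141⁴)/32 = 7.778×10^-4 m⁴.
T_max = τ_allow·J/r = 1.34×10^8 × 7.778×10^-4 / 0.151 = 690300 N·m.
ω = 2π·570/60 = 59.69 rad/s, so P_max = T_max·ω = 4.120×10^7 W.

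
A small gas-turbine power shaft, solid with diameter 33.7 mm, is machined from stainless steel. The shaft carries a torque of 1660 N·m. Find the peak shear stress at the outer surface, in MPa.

J = πd⁴/32 = π(0.0337)⁴/32 = 1.266×10^-7 m⁴.
τ_max = T·r/J = 1660 × 0.0169 / 1.266×10^-7 = 2.209×10^8 Pa.

221 MPa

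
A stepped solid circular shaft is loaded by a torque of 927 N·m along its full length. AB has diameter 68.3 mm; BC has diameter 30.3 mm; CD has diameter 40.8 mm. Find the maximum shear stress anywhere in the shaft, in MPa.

170 MPa

Under the same torque, τ_max = 16T/(πd³) is largest where d is smallest — segment BC (d = 30.3 mm).
τ_max = 16·927.0/(π·(0.0303)³) = 1.697×10^8 Pa.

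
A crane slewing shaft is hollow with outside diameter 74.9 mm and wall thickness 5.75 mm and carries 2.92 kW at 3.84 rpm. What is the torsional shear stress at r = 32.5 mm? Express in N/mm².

157 N/mm²

ω = 2π·3.84/60 = 0.4021 rad/s, so T = P/ω = 2.92×10³ / 0.4021 = 7261 N·m.
J = π(d_o⁴ − d_i⁴)/32 = π(0.0749⁴ − 0.0634⁴)/32 = 1.504×10^-6 m⁴.
Shear stress varies linearly with radius: τ = T·r/J = 7261 × 0.0325 / 1.504×10^-6 = 1.570×10^8 Pa.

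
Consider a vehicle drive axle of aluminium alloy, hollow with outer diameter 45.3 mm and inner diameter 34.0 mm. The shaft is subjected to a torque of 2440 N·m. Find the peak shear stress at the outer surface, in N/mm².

196 N/mm²

J = π(d_o⁴ − d_i⁴)/32 = π(0.0453⁴ − 0.0340⁴)/32 = 2.822×10^-7 m⁴.
τ_max = T·r/J = 2440 × 0.0226 / 2.822×10^-7 = 1.958×10^8 Pa.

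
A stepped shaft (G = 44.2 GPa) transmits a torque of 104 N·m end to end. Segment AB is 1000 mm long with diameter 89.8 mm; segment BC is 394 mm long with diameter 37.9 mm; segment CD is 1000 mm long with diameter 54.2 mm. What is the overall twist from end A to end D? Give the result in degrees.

0.442°

J_AB = π(0.0898)⁴/32 = 6.38×10^-6 m⁴; J_BC = π(0.0379)⁴/32 = 2.03×10^-7 m⁴; J_CD = π(0.0542)⁴/32 = 8.47×10^-7 m⁴.
θ = (T/G)·Σ L_i/J_i = (104.0/44.2×10⁹)·(1.00/6.38×10^-6 + 0.394/2.03×10^-7 + 1.00/8.47×10^-7) = 7.722×10^-3 rad.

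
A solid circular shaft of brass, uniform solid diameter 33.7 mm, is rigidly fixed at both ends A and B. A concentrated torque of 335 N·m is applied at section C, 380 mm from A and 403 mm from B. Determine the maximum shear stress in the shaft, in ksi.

3.33 ksi

With uniform GJ and both ends fixed, compatibility θ_AC = θ_CB gives T_A·a = T_B·b, together with T_A + T_B = T₀.
T_A = T₀·b/(a+b) = 335.0·403/783.0 = 172.4 N·m; T_B = 162.6 N·m.
τ in each portion: τ_AC = 2.29×10^7 Pa, τ_CB = 2.16×10^7 Pa; maximum is in AC.
τ_max = T_AC·r/J = 172.4·0.0169/1.27×10^-7 = 2.294×10^7 Pa.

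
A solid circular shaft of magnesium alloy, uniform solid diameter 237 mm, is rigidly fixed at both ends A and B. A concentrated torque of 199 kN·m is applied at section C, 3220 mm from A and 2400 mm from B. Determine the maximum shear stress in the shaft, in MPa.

43.6 MPa

With uniform GJ and both ends fixed, compatibility θ_AC = θ_CB gives T_A·a = T_B·b, together with T_A + T_B = T₀.
T_A = T₀·b/(a+b) = 199000·2400/5620 = 84980 N·m; T_B = 114000 N·m.
τ in each portion: τ_AC = 3.25×10^7 Pa, τ_CB = 4.36×10^7 Pa; maximum is in CB.
τ_max = T_CB·r/J = 114000·0.118/3.10×10^-4 = 4.362×10^7 Pa.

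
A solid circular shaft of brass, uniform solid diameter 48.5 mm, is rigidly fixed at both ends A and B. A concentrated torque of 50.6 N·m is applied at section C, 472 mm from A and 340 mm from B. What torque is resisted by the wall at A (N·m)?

21.2 N·m

With uniform GJ and both ends fixed, compatibility θ_AC = θ_CB gives T_A·a = T_B·b, together with T_A + T_B = T₀.
T_A = T₀·b/(a+b) = 50.60·340/812.0 = 21.19 N·m; T_B = 29.41 N·m.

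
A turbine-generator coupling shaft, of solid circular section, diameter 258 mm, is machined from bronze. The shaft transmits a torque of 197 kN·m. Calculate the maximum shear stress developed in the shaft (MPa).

J = πd⁴/32 = π(0.258)⁴/32 = 4.350×10^-4 m⁴.
τ_max = T·r/J = 197000 × 0.129 / 4.350×10^-4 = 5.842×10^7 Pa.

58.4 MPa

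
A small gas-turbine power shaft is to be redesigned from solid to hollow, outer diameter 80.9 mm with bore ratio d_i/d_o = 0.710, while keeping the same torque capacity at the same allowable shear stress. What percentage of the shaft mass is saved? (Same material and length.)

Equal τ_max and T ⇒ the solid shaft needs d_s³ = d_o³(1−k⁴), so d_s = 80.9·(1−0.710⁴)^(1/3) = 73.37 mm.
Area ratio A_h/A_s = d_o²(1−k²)/d_s² = (1−k²)/(1−k⁴)^(2/3) = 0.6029.
Mass saving = 1 − 0.6029 = 39.7 %.

39.7 %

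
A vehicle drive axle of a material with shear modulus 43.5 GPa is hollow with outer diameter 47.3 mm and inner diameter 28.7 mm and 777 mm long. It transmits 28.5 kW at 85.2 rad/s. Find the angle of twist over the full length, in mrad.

14.1 mrad

ω = 85.2 rad/s, so T = P/ω = 28.5×10³ / 85.20 = 334.5 N·m.
J = π(d_o⁴ − d_i⁴)/32 = π(0.0473⁴ − 0.0287⁴)/32 = 4.248×10^-7 m⁴.
θ = T·L/(G·J) = 334.5 × 0.777 / (43.5×10⁹ × 4.248×10^-7) = 0.01407 rad.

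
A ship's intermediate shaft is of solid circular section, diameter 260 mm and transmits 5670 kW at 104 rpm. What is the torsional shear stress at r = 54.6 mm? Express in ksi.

9.19 ksi

ω = 2π·104/60 = 10.89 rad/s, so T = P/ω = 5670×10³ / 10.89 = 520600 N·m.
J = πd⁴/32 = π(0.260)⁴/32 = 4.486×10^-4 m⁴.
Shear stress varies linearly with radius: τ = T·r/J = 520600 × 0.0546 / 4.486×10^-4 = 6.336×10^7 Pa.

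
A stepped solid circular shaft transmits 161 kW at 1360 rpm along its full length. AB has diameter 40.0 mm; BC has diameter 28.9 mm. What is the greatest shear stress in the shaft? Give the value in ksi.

34.6 ksi

ω = 2π·1360/60 = 142.4 rad/s, so T = P/ω = 161×10³ / 142.4 = 1130 N·m.
Under the same torque, τ_max = 16T/(πd³) is largest where d is smallest — segment BC (d = 28.9 mm).
τ_max = 16·1130/(π·(0.0289)³) = 2.385×10^8 Pa.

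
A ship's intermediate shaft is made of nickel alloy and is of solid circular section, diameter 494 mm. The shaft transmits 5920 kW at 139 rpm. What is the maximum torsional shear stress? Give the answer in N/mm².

17.2 N/mm²

ω = 2π·139/60 = 14.56 rad/s, so T = P/ω = 5920×10³ / 14.56 = 406700 N·m.
J = πd⁴/32 = π(0.494)⁴/32 = 5.847×10^-3 m⁴.
τ_max = T·r/J = 406700 × 0.247 / 5.847×10^-3 = 1.718×10^7 Pa.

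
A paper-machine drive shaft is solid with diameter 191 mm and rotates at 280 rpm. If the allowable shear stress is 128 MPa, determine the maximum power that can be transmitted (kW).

J = πd⁴/32 = π(0.191)⁴/32 = 1.307×10^-4 m⁴.
T_max = τ_allow·J/r = 1.28×10^8 × 1.307×10^-4 / 0.0955 = 175100 N·m.
ω = 2π·280/60 = 29.32 rad/s, so P_max = T_max·ω = 5.135×10^6 W.

5130 kW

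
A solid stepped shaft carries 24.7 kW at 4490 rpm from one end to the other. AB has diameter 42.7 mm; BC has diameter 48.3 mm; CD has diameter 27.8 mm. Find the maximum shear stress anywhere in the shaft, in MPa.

ω = 2π·4490/60 = 470.2 rad/s, so T = P/ω = 24.7×10³ / 470.2 = 52.53 N·m.
Under the same torque, τ_max = 16T/(πd³) is largest where d is smallest — segment CD (d = 27.8 mm).
τ_max = 16·52.53/(π·(0.0278)³) = 1.245×10^7 Pa.

12.5 MPa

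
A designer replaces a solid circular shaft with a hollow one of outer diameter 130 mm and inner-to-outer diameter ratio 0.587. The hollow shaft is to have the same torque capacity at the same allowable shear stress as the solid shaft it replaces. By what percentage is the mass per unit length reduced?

Equal τ_max and T ⇒ the solid shaft needs d_s³ = d_o³(1−k⁴), so d_s = 130·(1−0.587⁴)^(1/3) = 124.6 mm.
Area ratio A_h/A_s = d_o²(1−k²)/d_s² = (1−k²)/(1−k⁴)^(2/3) = 0.7131.
Mass saving = 1 − 0.7131 = 28.7 %.

28.7 %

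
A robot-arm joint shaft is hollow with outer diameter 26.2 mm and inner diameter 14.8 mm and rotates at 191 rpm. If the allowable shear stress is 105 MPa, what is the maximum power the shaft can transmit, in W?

6660 W

J = π(d_o⁴ − d_i⁴)/32 = π(0.0262⁴ − 0.0148⁴)/32 = 4.155×10^-8 m⁴.
T_max = τ_allow·J/r = 1.05×10^8 × 4.155×10^-8 / 0.0131 = 333.0 N·m.
ω = 2π·191/60 = 20.00 rad/s, so P_max = T_max·ω = 6661 W.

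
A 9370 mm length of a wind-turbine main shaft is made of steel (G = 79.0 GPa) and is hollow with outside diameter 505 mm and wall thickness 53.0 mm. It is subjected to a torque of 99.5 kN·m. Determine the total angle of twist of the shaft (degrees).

0.174°

J = π(d_o⁴ − d_i⁴)/32 = π(0.505⁴ − 0.399⁴)/32 = 3.897×10^-3 m⁴.
θ = T·L/(G·J) = 99500 × 9.37 / (79.0×10⁹ × 3.897×10^-3) = 3.028×10^-3 rad.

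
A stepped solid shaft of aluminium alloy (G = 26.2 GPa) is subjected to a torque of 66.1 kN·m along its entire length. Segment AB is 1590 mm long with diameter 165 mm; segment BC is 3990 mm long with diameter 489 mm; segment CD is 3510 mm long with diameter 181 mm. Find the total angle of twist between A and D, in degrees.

J_AB = π(0.165)⁴/32 = 7.28×10^-5 m⁴; J_BC = π(0.489)⁴/32 = 5.61×10^-3 m⁴; J_CD = π(0.181)⁴/32 = 1.05×10^-4 m⁴.
θ = (T/G)·Σ L_i/J_i = (66100/26.2×10⁹)·(1.59/7.28×10^-5 + 3.99/5.61×10^-3 + 3.51/1.05×10^-4) = 0.1410 rad.

8.08°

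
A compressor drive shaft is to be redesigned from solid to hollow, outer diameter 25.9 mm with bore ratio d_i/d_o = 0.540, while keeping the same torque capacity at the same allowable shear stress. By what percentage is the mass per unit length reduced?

24.8 %

Equal τ_max and T ⇒ the solid shaft needs d_s³ = d_o³(1−k⁴), so d_s = 25.9·(1−0.540⁴)^(1/3) = 25.14 mm.
Area ratio A_h/A_s = d_o²(1−k²)/d_s² = (1−k²)/(1−k⁴)^(2/3) = 0.7516.
Mass saving = 1 − 0.7516 = 24.8 %.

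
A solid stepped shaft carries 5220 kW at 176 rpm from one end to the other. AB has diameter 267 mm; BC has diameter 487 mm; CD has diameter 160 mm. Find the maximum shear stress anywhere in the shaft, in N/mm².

352 N/mm²

ω = 2π·176/60 = 18.43 rad/s, so T = P/ω = 5220×10³ / 18.43 = 283200 N·m.
Under the same torque, τ_max = 16T/(πd³) is largest where d is smallest — segment CD (d = 160 mm).
τ_max = 16·283200/(π·(0.160)³) = 3.522×10^8 Pa.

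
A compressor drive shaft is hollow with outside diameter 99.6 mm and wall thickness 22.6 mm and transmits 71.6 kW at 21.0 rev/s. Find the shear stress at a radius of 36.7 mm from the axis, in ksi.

0.328 ksi

ω = 2π·21.0 = 131.9 rad/s, so T = P/ω = 71.6×10³ / 131.9 = 542.6 N·m.
J = π(d_o⁴ − d_i⁴)/32 = π(0.0996⁴ − 0.0544⁴)/32 = 8.802×10^-6 m⁴.
Shear stress varies linearly with radius: τ = T·r/J = 542.6 × 0.0367 / 8.802×10^-6 = 2.263×10^6 Pa.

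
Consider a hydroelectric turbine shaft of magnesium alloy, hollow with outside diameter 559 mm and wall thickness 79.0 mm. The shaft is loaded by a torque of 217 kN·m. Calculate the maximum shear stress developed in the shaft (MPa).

8.61 MPa

J = π(d_o⁴ − d_i⁴)/32 = π(0.559⁴ − 0.401⁴)/32 = 7.048×10^-3 m⁴.
τ_max = T·r/J = 217000 × 0.280 / 7.048×10^-3 = 8.606×10^6 Pa.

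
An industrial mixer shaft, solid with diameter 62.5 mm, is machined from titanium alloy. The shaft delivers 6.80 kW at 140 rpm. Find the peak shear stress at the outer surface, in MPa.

9.68 MPa

ω = 2π·140/60 = 14.66 rad/s, so T = P/ω = 6.80×10³ / 14.66 = 463.8 N·m.
J = πd⁴/32 = π(0.0625)⁴/32 = 1.498×10^-6 m⁴.
τ_max = T·r/J = 463.8 × 0.0312 / 1.498×10^-6 = 9.676×10^6 Pa.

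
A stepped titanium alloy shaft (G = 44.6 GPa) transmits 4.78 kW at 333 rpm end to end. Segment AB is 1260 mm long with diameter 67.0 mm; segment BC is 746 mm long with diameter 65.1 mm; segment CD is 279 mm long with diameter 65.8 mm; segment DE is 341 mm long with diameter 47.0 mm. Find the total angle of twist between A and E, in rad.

0.00591 rad

ω = 2π·333/60 = 34.87 rad/s, so T = P/ω = 4.78×10³ / 34.87 = 137.1 N·m.
J_AB = π(0.0670)⁴/32 = 1.98×10^-6 m⁴; J_BC = π(0.0651)⁴/32 = 1.76×10^-6 m⁴; J_CD = π(0.0658)⁴/32 = 1.84×10^-6 m⁴; J_DE = π(0.0470)⁴/32 = 4.79×10^-7 m⁴.
θ = (T/G)·Σ L_i/J_i = (137.1/44.6×10⁹)·(1.26/1.98×10^-6 + 0.746/1.76×10^-6 + 0.279/1.84×10^-6 + 0.341/4.79×10^-7) = 5.911×10^-3 rad.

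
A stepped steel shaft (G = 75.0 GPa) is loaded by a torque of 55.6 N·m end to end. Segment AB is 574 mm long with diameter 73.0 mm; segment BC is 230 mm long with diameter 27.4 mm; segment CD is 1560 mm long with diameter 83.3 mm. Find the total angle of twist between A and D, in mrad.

J_AB = π(0.0730)⁴/32 = 2.79×10^-6 m⁴; J_BC = π(0.0274)⁴/32 = 5.53×10^-8 m⁴; J_CD = π(0.0833)⁴/32 = 4.73×10^-6 m⁴.
θ = (T/G)·Σ L_i/J_i = (55.60/75.0×10⁹)·(0.574/2.79×10^-6 + 0.230/5.53×10^-8 + 1.56/4.73×10^-6) = 3.479×10^-3 rad.

3.48 mrad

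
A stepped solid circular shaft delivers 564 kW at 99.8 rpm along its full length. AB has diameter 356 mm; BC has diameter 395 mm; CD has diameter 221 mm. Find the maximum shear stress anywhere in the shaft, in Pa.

2.55e7 Pa

ω = 2π·99.8/60 = 10.45 rad/s, so T = P/ω = 564×10³ / 10.45 = 53970 N·m.
Under the same torque, τ_max = 16T/(πd³) is largest where d is smallest — segment CD (d = 221 mm).
τ_max = 16·53970/(π·(0.221)³) = 2.546×10^7 Pa.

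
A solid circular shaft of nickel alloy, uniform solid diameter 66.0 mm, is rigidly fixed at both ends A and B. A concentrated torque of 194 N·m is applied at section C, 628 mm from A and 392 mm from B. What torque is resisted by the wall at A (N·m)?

74.6 N·m

With uniform GJ and both ends fixed, compatibility θ_AC = θ_CB gives T_A·a = T_B·b, together with T_A + T_B = T₀.
T_A = T₀·b/(a+b) = 194.0·392/1020 = 74.56 N·m; T_B = 119.4 N·m.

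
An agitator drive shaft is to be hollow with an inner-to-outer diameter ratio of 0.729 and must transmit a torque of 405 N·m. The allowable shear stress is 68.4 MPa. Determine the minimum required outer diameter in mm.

34.8 mm

For a hollow shaft with d_i/d_o = 0.729: τ_max = 16T/(π d_o³ (1−k⁴)), so d_o = [16T/(π τ_allow (1−k⁴))]^(1/3) = [16·405.0/(π·6.84×10^7·0.7176)]^(1/3) = 0.03477 m.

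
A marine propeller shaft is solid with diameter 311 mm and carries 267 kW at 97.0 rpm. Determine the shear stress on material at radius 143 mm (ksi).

0.594 ksi

ω = 2π·97.0/60 = 10.16 rad/s, so T = P/ω = 267×10³ / 10.16 = 26290 N·m.
J = πd⁴/32 = π(0.311)⁴/32 = 9.184×10^-4 m⁴.
Shear stress varies linearly with radius: τ = T·r/J = 26290 × 0.143 / 9.184×10^-4 = 4.093×10^6 Pa.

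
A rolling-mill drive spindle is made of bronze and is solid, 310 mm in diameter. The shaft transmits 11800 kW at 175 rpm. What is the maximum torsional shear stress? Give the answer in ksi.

ω = 2π·175/60 = 18.33 rad/s, so T = P/ω = 11800×10³ / 18.33 = 643900 N·m.
J = πd⁴/32 = π(0.310)⁴/32 = 9.067×10^-4 m⁴.
τ_max = T·r/J = 643900 × 0.155 / 9.067×10^-4 = 1.101×10^8 Pa.

16.0 ksi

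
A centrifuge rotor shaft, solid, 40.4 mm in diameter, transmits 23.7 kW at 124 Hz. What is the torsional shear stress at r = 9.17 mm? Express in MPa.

ω = 2π·124 = 779.1 rad/s, so T = P/ω = 23.7×10³ / 779.1 = 30.42 N·m.
J = πd⁴/32 = π(0.0404)⁴/32 = 2.615×10^-7 m⁴.
Shear stress varies linearly with radius: τ = T·r/J = 30.42 × 0.00917 / 2.615×10^-7 = 1.067×10^6 Pa.

1.07 MPa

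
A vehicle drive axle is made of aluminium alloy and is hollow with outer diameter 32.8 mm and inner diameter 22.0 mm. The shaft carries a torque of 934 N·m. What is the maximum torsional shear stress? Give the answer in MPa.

J = π(d_o⁴ − d_i⁴)/32 = π(0.0328⁴ − 0.0220⁴)/32 = 9.063×10^-8 m⁴.
τ_max = T·r/J = 934.0 × 0.0164 / 9.063×10^-8 = 1.690×10^8 Pa.

169 MPa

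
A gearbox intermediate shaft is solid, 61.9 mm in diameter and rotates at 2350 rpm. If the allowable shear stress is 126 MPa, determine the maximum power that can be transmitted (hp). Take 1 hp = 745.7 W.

J = πd⁴/32 = π(0.0619)⁴/32 = 1.441×10^-6 m⁴.
T_max = τ_allow·J/r = 1.26×10^8 × 1.441×10^-6 / 0.0309 = 5868 N·m.
ω = 2π·2350/60 = 246.1 rad/s, so P_max = T_max·ω = 1.444×10^6 W.

1940 hp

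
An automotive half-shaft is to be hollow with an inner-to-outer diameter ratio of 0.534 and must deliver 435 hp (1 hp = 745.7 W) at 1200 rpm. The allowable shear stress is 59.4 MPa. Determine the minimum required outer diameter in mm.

62.2 mm

ω = 2π·1200/60 = 125.7 rad/s, so T = P/ω = 435×745.7 / 125.7 = 2581 N·m.
For a hollow shaft with d_i/d_o = 0.534: τ_max = 16T/(π d_o³ (1−k⁴)), so d_o = [16T/(π τ_allow (1−k⁴))]^(1/3) = [16·2581/(π·5.94×10^7·0.9187)]^(1/3) = 0.06222 m.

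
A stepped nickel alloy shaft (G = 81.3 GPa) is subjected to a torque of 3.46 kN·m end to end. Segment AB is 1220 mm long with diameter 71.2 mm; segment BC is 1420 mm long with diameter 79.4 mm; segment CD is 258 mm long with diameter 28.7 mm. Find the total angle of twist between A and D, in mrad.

J_AB = π(0.0712)⁴/32 = 2.52×10^-6 m⁴; J_BC = π(0.0794)⁴/32 = 3.90×10^-6 m⁴; J_CD = π(0.0287)⁴/32 = 6.66×10^-8 m⁴.
θ = (T/G)·Σ L_i/J_i = (3460/81.3×10⁹)·(1.22/2.52×10^-6 + 1.42/3.90×10^-6 + 0.258/6.66×10^-8) = 0.2009 rad.

201 mrad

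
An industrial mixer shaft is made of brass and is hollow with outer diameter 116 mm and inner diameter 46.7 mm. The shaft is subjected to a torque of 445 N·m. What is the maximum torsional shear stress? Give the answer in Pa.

1.49e6 Pa

J = π(d_o⁴ − d_i⁴)/32 = π(0.116⁴ − 0.0467⁴)/32 = 1.731×10^-5 m⁴.
τ_max = T·r/J = 445.0 × 0.0580 / 1.731×10^-5 = 1.491×10^6 Pa.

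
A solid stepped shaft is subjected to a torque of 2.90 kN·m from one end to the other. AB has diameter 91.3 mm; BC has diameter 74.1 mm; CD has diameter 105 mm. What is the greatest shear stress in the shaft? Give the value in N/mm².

Under the same torque, τ_max = 16T/(πd³) is largest where d is smallest — segment BC (d = 74.1 mm).
τ_max = 16·2900/(π·(0.0741)³) = 3.630×10^7 Pa.

36.3 N/mm²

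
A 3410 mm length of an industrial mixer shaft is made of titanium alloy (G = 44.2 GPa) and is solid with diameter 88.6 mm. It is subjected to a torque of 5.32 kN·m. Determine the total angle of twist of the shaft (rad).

J = πd⁴/32 = π(0.0886)⁴/32 = 6.050×10^-6 m⁴.
θ = T·L/(G·J) = 5320 × 3.41 / (44.2×10⁹ × 6.050×10^-6) = 0.06784 rad.

0.0678 rad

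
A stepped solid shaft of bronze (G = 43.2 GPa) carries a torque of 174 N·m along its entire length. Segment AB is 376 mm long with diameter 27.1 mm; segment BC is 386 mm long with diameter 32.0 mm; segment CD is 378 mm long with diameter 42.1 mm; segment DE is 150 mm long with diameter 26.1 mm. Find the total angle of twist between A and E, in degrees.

3.55°

J_AB = π(0.0271)⁴/32 = 5.30×10^-8 m⁴; J_BC = π(0.0320)⁴/32 = 1.03×10^-7 m⁴; J_CD = π(0.0421)⁴/32 = 3.08×10^-7 m⁴; J_DE = π(0.0261)⁴/32 = 4.56×10^-8 m⁴.
θ = (T/G)·Σ L_i/J_i = (174.0/43.2×10⁹)·(0.376/5.30×10^-8 + 0.386/1.03×10^-7 + 0.378/3.08×10^-7 + 0.150/4.56×10^-8) = 0.06190 rad.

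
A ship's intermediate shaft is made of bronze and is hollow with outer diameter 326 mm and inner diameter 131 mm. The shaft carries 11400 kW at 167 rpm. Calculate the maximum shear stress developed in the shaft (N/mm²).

98.4 N/mm²

ω = 2π·167/60 = 17.49 rad/s, so T = P/ω = 11400×10³ / 17.49 = 651900 N·m.
J = π(d_o⁴ − d_i⁴)/32 = π(0.326⁴ − 0.131⁴)/32 = 1.080×10^-3 m⁴.
τ_max = T·r/J = 651900 × 0.163 / 1.080×10^-3 = 9.839×10^7 Pa.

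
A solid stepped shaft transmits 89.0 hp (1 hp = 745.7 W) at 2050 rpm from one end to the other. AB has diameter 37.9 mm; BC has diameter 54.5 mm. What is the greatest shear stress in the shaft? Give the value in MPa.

ω = 2π·2050/60 = 214.7 rad/s, so T = P/ω = 89.0×745.7 / 214.7 = 309.2 N·m.
Under the same torque, τ_max = 16T/(πd³) is largest where d is smallest — segment AB (d = 37.9 mm).
τ_max = 16·309.2/(π·(0.0379)³) = 2.892×10^7 Pa.

28.9 MPa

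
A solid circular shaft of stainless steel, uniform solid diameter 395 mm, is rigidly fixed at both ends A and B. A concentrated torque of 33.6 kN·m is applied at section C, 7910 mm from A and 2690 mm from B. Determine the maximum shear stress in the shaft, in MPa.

2.07 MPa

With uniform GJ and both ends fixed, compatibility θ_AC = θ_CB gives T_A·a = T_B·b, together with T_A + T_B = T₀.
T_A = T₀·b/(a+b) = 33600·2690/10600 = 8527 N·m; T_B = 25070 N·m.
τ in each portion: τ_AC = 7.05×10^5 Pa, τ_CB = 2.07×10^6 Pa; maximum is in CB.
τ_max = T_CB·r/J = 25070·0.198/2.39×10^-3 = 2.072×10^6 Pa.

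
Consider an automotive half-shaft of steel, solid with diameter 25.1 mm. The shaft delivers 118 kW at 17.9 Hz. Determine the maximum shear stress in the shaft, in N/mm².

338 N/mm²

ω = 2π·17.9 = 112.5 rad/s, so T = P/ω = 118×10³ / 112.5 = 1049 N·m.
J = πd⁴/32 = π(0.0251)⁴/32 = 3.897×10^-8 m⁴.
τ_max = T·r/J = 1049 × 0.0126 / 3.897×10^-8 = 3.379×10^8 Pa.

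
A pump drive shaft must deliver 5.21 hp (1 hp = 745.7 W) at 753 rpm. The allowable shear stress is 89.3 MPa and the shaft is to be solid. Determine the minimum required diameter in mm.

ω = 2π·753/60 = 78.85 rad/s, so T = P/ω = 5.21×745.7 / 78.85 = 49.27 N·m.
For a solid shaft τ_max = 16T/(πd³), so d = (16T/(π τ_allow))^(1/3) = (16·49.27/(π·8.93×10^7))^(1/3) = 0.01411 m.

14.1 mm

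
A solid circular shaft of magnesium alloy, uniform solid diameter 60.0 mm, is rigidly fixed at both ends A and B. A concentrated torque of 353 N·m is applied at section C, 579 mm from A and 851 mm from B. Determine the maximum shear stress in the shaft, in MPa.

With uniform GJ and both ends fixed, compatibility θ_AC = θ_CB gives T_A·a = T_B·b, together with T_A + T_B = T₀.
T_A = T₀·b/(a+b) = 353.0·851/1430 = 210.1 N·m; T_B = 142.9 N·m.
τ in each portion: τ_AC = 4.95×10^6 Pa, τ_CB = 3.37×10^6 Pa; maximum is in AC.
τ_max = T_AC·r/J = 210.1·0.0300/1.27×10^-6 = 4.953×10^6 Pa.

4.95 MPa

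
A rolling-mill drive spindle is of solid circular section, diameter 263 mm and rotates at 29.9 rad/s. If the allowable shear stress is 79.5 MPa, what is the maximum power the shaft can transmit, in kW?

8490 kW

J = πd⁴/32 = π(0.263)⁴/32 = 4.697×10^-4 m⁴.
T_max = τ_allow·J/r = 7.95×10^7 × 4.697×10^-4 / 0.132 = 284000 N·m.
ω = 29.9 rad/s, so P_max = T_max·ω = 8.491×10^6 W.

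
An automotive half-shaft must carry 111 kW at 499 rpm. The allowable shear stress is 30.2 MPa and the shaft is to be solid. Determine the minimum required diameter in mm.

ω = 2π·499/60 = 52.26 rad/s, so T = P/ω = 111×10³ / 52.26 = 2124 N·m.
For a solid shaft τ_max = 16T/(πd³), so d = (16T/(π τ_allow))^(1/3) = (16·2124/(π·3.02×10^7))^(1/3) = 0.07102 m.

71.0 mm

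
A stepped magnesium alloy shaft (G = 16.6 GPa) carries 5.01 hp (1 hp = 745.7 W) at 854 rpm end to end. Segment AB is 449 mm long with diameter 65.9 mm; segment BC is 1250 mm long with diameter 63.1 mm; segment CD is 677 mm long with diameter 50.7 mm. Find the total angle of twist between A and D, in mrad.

5.26 mrad

ω = 2π·854/60 = 89.43 rad/s, so T = P/ω = 5.01×745.7 / 89.43 = 41.77 N·m.
J_AB = π(0.0659)⁴/32 = 1.85×10^-6 m⁴; J_BC = π(0.0631)⁴/32 = 1.56×10^-6 m⁴; J_CD = π(0.0507)⁴/32 = 6.49×10^-7 m⁴.
θ = (T/G)·Σ L_i/J_i = (41.77/16.6×10⁹)·(0.449/1.85×10^-6 + 1.25/1.56×10^-6 + 0.677/6.49×10^-7) = 5.258×10^-3 rad.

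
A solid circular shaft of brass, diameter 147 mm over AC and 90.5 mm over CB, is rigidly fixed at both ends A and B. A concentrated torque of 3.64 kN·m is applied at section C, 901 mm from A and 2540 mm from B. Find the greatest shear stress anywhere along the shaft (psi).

Compatibility: T_A·a/J_AC = T_B·b/J_CB with T_A + T_B = T₀.
J_AC = 4.58×10^-5 m⁴, J_CB = 6.59×10^-6 m⁴, so T_A = T₀·(J_AC/a)/((J_AC/a)+(J_CB/b)) = 3464 N·m, T_B = 176.5 N·m.
τ in each portion: τ_AC = 5.55×10^6 Pa, τ_CB = 1.21×10^6 Pa; maximum is in AC.
τ_max = T_AC·r/J = 3464·0.0735/4.58×10^-5 = 5.553×10^6 Pa.

805 psi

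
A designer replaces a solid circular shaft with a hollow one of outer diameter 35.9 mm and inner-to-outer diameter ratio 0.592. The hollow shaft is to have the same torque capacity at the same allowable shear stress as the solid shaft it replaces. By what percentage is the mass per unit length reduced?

29.1 %

Equal τ_max and T ⇒ the solid shaft needs d_s³ = d_o³(1−k⁴), so d_s = 35.9·(1−0.592⁴)^(1/3) = 34.37 mm.
Area ratio A_h/A_s = d_o²(1−k²)/d_s² = (1−k²)/(1−k⁴)^(2/3) = 0.7088.
Mass saving = 1 − 0.7088 = 29.1 %.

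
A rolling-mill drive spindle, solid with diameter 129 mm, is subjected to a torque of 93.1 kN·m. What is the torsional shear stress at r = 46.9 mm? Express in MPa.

J = πd⁴/32 = π(0.129)⁴/32 = 2.719×10^-5 m⁴.
Shear stress varies linearly with radius: τ = T·r/J = 93100 × 0.0469 / 2.719×10^-5 = 1.606×10^8 Pa.

161 MPa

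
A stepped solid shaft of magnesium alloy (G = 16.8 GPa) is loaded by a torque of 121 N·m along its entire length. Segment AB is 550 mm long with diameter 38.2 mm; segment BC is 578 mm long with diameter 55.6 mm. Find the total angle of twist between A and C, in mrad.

23.4 mrad

J_AB = π(0.0382)⁴/32 = 2.09×10^-7 m⁴; J_BC = π(0.0556)⁴/32 = 9.38×10^-7 m⁴.
θ = (T/G)·Σ L_i/J_i = (121.0/16.8×10⁹)·(0.550/2.09×10^-7 + 0.578/9.38×10^-7) = 0.02339 rad.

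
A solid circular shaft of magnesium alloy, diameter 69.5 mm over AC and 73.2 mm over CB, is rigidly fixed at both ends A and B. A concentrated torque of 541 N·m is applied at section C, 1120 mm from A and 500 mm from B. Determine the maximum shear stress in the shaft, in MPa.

Compatibility: T_A·a/J_AC = T_B·b/J_CB with T_A + T_B = T₀.
J_AC = 2.29×10^-6 m⁴, J_CB = 2.82×10^-6 m⁴, so T_A = T₀·(J_AC/a)/((J_AC/a)+(J_CB/b)) = 144.0 N·m, T_B = 397.0 N·m.
τ in each portion: τ_AC = 2.18×10^6 Pa, τ_CB = 5.15×10^6 Pa; maximum is in CB.
τ_max = T_CB·r/J = 397.0·0.0366/2.82×10^-6 = 5.155×10^6 Pa.

5.15 MPa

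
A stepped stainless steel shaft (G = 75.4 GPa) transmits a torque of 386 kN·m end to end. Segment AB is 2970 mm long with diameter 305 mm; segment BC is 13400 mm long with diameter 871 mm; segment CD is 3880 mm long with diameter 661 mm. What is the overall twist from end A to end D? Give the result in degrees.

1.16°

J_AB = π(0.305)⁴/32 = 8.50×10^-4 m⁴; J_BC = π(0.871)⁴/32 = 0.0565 m⁴; J_CD = π(0.661)⁴/32 = 0.0187 m⁴.
θ = (T/G)·Σ L_i/J_i = (386000/75.4×10⁹)·(2.97/8.50×10^-4 + 13.4/0.0565 + 3.88/0.0187) = 0.02017 rad.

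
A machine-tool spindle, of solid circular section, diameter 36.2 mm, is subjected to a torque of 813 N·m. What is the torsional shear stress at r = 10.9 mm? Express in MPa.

52.6 MPa

J = πd⁴/32 = π(0.0362)⁴/32 = 1.686×10^-7 m⁴.
Shear stress varies linearly with radius: τ = T·r/J = 813.0 × 0.0109 / 1.686×10^-7 = 5.256×10^7 Pa.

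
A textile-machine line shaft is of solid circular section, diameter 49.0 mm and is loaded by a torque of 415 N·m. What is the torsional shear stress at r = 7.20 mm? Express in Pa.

J = πd⁴/32 = π(0.0490)⁴/32 = 5.660×10^-7 m⁴.
Shear stress varies linearly with radius: τ = T·r/J = 415.0 × 0.00720 / 5.660×10^-7 = 5.280×10^6 Pa.

5.28e6 Pa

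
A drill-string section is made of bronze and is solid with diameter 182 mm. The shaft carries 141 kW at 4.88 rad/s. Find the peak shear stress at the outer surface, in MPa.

ω = 4.88 rad/s, so T = P/ω = 141×10³ / 4.880 = 28890 N·m.
J = πd⁴/32 = π(0.182)⁴/32 = 1.077×10^-4 m⁴.
τ_max = T·r/J = 28890 × 0.0910 / 1.077×10^-4 = 2.441×10^7 Pa.

24.4 MPa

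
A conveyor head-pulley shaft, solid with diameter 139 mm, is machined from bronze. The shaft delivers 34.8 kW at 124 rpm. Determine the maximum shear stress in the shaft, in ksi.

ω = 2π·124/60 = 12.99 rad/s, so T = P/ω = 34.8×10³ / 12.99 = 2680 N·m.
J = πd⁴/32 = π(0.139)⁴/32 = 3.665×10^-5 m⁴.
τ_max = T·r/J = 2680 × 0.0695 / 3.665×10^-5 = 5.082×10^6 Pa.

0.737 ksi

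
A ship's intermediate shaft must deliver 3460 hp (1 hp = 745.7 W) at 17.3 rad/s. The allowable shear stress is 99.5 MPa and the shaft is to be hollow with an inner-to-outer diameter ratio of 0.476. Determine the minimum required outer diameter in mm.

ω = 17.3 rad/s, so T = P/ω = 3460×745.7 / 17.30 = 149100 N·m.
For a hollow shaft with d_i/d_o = 0.476: τ_max = 16T/(π d_o³ (1−k⁴)), so d_o = [16T/(π τ_allow (1−k⁴))]^(1/3) = [16·149100/(π·9.95×10^7·0.9487)]^(1/3) = 0.2004 m.

200 mm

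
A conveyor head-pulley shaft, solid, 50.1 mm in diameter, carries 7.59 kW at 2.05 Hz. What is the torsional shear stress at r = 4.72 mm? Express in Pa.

ω = 2π·2.05 = 12.88 rad/s, so T = P/ω = 7.59×10³ / 12.88 = 589.3 N·m.
J = πd⁴/32 = π(0.0501)⁴/32 = 6.185×10^-7 m⁴.
Shear stress varies linearly with radius: τ = T·r/J = 589.3 × 0.00472 / 6.185×10^-7 = 4.497×10^6 Pa.

4.50e6 Pa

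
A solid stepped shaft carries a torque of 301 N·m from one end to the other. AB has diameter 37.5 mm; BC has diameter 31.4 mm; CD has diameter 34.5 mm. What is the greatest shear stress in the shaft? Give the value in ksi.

Under the same torque, τ_max = 16T/(πd³) is largest where d is smallest — segment BC (d = 31.4 mm).
τ_max = 16·301.0/(π·(0.0314)³) = 4.952×10^7 Pa.

7.18 ksi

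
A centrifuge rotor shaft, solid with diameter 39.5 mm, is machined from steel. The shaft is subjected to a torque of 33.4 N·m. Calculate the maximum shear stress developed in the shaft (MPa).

J = πd⁴/32 = π(0.0395)⁴/32 = 2.390×10^-7 m⁴.
τ_max = T·r/J = 33.40 × 0.0198 / 2.390×10^-7 = 2.760×10^6 Pa.

2.76 MPa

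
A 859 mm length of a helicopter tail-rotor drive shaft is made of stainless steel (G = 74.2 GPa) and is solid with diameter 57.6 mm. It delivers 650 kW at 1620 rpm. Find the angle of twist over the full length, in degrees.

ω = 2π·1620/60 = 169.6 rad/s, so T = P/ω = 650×10³ / 169.6 = 3832 N·m.
J = πd⁴/32 = π(0.0576)⁴/32 = 1.081×10^-6 m⁴.
θ = T·L/(G·J) = 3832 × 0.859 / (74.2×10⁹ × 1.081×10^-6) = 0.04105 rad.

2.35°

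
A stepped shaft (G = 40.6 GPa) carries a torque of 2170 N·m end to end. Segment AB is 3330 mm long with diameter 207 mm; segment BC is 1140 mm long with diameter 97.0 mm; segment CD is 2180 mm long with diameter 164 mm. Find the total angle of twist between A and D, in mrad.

J_AB = π(0.207)⁴/32 = 1.80×10^-4 m⁴; J_BC = π(0.0970)⁴/32 = 8.69×10^-6 m⁴; J_CD = π(0.164)⁴/32 = 7.10×10^-5 m⁴.
θ = (T/G)·Σ L_i/J_i = (2170/40.6×10⁹)·(3.33/1.80×10^-4 + 1.14/8.69×10^-6 + 2.18/7.10×10^-5) = 9.639×10^-3 rad.

9.64 mrad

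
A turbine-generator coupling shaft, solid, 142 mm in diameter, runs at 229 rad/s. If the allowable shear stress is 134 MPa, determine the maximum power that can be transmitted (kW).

J = πd⁴/32 = π(0.142)⁴/32 = 3.992×10^-5 m⁴.
T_max = τ_allow·J/r = 1.34×10^8 × 3.992×10^-5 / 0.0710 = 75340 N·m.
ω = 229 rad/s, so P_max = T_max·ω = 1.725×10^7 W.

17300 kW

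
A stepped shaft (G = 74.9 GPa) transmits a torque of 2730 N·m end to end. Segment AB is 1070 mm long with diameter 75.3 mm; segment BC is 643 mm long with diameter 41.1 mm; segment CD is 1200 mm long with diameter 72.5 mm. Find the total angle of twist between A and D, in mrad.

J_AB = π(0.0753)⁴/32 = 3.16×10^-6 m⁴; J_BC = π(0.0411)⁴/32 = 2.80×10^-7 m⁴; J_CD = π(0.0725)⁴/32 = 2.71×10^-6 m⁴.
θ = (T/G)·Σ L_i/J_i = (2730/74.9×10⁹)·(1.07/3.16×10^-6 + 0.643/2.80×10^-7 + 1.20/2.71×10^-6) = 0.1121 rad.

112 mrad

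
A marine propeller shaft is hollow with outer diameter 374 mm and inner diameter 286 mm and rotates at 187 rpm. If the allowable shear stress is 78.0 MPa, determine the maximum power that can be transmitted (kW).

J = π(d_o⁴ − d_i⁴)/32 = π(0.374⁴ − 0.286⁴)/32 = 1.264×10^-3 m⁴.
T_max = τ_allow·J/r = 7.80×10^7 × 1.264×10^-3 / 0.187 = 527200 N·m.
ω = 2π·187/60 = 19.58 rad/s, so P_max = T_max·ω = 1.032×10^7 W.

10300 kW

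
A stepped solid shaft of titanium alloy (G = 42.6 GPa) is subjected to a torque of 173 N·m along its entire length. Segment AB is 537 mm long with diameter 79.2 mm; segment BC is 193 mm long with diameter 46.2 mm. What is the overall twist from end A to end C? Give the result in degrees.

J_AB = π(0.0792)⁴/32 = 3.86×10^-6 m⁴; J_BC = π(0.0462)⁴/32 = 4.47×10^-7 m⁴.
θ = (T/G)·Σ L_i/J_i = (173.0/42.6×10⁹)·(0.537/3.86×10^-6 + 0.193/4.47×10^-7) = 2.317×10^-3 rad.

0.133°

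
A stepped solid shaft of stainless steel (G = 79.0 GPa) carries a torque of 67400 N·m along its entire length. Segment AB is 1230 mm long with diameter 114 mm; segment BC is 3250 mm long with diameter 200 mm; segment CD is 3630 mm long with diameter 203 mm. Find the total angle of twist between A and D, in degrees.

5.70°

J_AB = π(0.114)⁴/32 = 1.66×10^-5 m⁴; J_BC = π(0.200)⁴/32 = 1.57×10^-4 m⁴; J_CD = π(0.203)⁴/32 = 1.67×10^-4 m⁴.
θ = (T/G)·Σ L_i/J_i = (67400/79.0×10⁹)·(1.23/1.66×10^-5 + 3.25/1.57×10^-4 + 3.63/1.67×10^-4) = 0.09952 rad.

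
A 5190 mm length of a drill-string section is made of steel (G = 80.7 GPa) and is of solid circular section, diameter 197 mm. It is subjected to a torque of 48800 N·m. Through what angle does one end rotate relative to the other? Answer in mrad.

21.2 mrad

J = πd⁴/32 = π(0.197)⁴/32 = 1.479×10^-4 m⁴.
θ = T·L/(G·J) = 48800 × 5.19 / (80.7×10⁹ × 1.479×10^-4) = 0.02123 rad.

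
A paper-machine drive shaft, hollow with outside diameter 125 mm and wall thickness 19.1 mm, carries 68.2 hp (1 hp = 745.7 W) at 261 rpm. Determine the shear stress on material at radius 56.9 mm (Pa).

5.76e6 Pa

ω = 2π·261/60 = 27.33 rad/s, so T = P/ω = 68.2×745.7 / 27.33 = 1861 N·m.
J = π(d_o⁴ − d_i⁴)/32 = π(0.125⁴ − 0.0868⁴)/32 = 1.840×10^-5 m⁴.
Shear stress varies linearly with radius: τ = T·r/J = 1861 × 0.0569 / 1.840×10^-5 = 5.755×10^6 Pa.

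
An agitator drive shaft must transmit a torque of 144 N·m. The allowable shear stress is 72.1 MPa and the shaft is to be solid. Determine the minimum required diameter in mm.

For a solid shaft τ_max = 16T/(πd³), so d = (16T/(π τ_allow))^(1/3) = (16·144.0/(π·7.21×10^7))^(1/3) = 0.02167 m.

21.7 mm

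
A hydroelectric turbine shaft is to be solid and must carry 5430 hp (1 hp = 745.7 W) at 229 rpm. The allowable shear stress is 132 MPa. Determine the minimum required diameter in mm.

187 mm

ω = 2π·229/60 = 23.98 rad/s, so T = P/ω = 5430×745.7 / 23.98 = 168800 N·m.
For a solid shaft τ_max = 16T/(πd³), so d = (16T/(π τ_allow))^(1/3) = (16·168800/(π·1.32×10^8))^(1/3) = 0.1868 m.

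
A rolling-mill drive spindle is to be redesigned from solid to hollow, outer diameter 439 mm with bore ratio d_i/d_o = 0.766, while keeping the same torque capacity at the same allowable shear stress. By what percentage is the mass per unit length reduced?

45.2 %

Equal τ_max and T ⇒ the solid shaft needs d_s³ = d_o³(1−k⁴), so d_s = 439·(1−0.766⁴)^(1/3) = 381.4 mm.
Area ratio A_h/A_s = d_o²(1−k²)/d_s² = (1−k²)/(1−k⁴)^(2/3) = 0.5475.
Mass saving = 1 − 0.5475 = 45.2 %.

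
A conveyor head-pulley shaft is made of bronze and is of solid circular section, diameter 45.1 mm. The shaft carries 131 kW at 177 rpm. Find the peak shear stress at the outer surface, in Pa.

ω = 2π·177/60 = 18.54 rad/s, so T = P/ω = 131×10³ / 18.54 = 7068 N·m.
J = πd⁴/32 = π(0.0451)⁴/32 = 4.062×10^-7 m⁴.
τ_max = T·r/J = 7068 × 0.0226 / 4.062×10^-7 = 3.924×10^8 Pa.

3.92e8 Pa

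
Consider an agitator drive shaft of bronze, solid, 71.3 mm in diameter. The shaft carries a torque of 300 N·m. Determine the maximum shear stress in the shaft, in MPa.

4.22 MPa

J = πd⁴/32 = π(0.0713)⁴/32 = 2.537×10^-6 m⁴.
τ_max = T·r/J = 300.0 × 0.0357 / 2.537×10^-6 = 4.215×10^6 Pa.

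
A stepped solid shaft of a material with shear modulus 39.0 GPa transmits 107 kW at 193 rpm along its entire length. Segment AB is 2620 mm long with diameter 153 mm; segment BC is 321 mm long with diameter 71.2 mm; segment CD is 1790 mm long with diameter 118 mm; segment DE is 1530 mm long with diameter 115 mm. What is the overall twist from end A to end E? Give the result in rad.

ω = 2π·193/60 = 20.21 rad/s, so T = P/ω = 107×10³ / 20.21 = 5294 N·m.
J_AB = π(0.153)⁴/32 = 5.38×10^-5 m⁴; J_BC = π(0.0712)⁴/32 = 2.52×10^-6 m⁴; J_CD = π(0.118)⁴/32 = 1.90×10^-5 m⁴; J_DE = π(0.115)⁴/32 = 1.72×10^-5 m⁴.
θ = (T/G)·Σ L_i/J_i = (5294/39.0×10⁹)·(2.62/5.38×10^-5 + 0.321/2.52×10^-6 + 1.79/1.90×10^-5 + 1.53/1.72×10^-5) = 0.04874 rad.

0.0487 rad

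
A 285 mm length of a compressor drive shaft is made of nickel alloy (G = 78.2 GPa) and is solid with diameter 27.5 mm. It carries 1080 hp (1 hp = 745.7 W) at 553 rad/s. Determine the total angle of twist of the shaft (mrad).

ω = 553 rad/s, so T = P/ω = 1080×745.7 / 553.0 = 1456 N·m.
J = πd⁴/32 = π(0.0275)⁴/32 = 5.615×10^-8 m⁴.
θ = T·L/(G·J) = 1456 × 0.285 / (78.2×10⁹ × 5.615×10^-8) = 0.09453 rad.

94.5 mrad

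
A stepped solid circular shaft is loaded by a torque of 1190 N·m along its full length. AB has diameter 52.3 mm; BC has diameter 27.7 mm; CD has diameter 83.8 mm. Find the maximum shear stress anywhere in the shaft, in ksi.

Under the same torque, τ_max = 16T/(πd³) is largest where d is smallest — segment BC (d = 27.7 mm).
τ_max = 16·1190/(π·(0.0277)³) = 2.852×10^8 Pa.

41.4 ksi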